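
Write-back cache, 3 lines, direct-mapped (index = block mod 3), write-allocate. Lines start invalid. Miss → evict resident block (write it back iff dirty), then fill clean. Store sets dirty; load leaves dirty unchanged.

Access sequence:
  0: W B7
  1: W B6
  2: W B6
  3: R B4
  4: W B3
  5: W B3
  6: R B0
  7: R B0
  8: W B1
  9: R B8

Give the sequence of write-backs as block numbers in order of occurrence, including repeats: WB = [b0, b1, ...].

  0 | W B7 → L1 miss [D]
  1 | W B6 → L0 miss [D]
  2 | W B6 → L0 hit [D]
  3 | R B4 → L1 miss wb→B7 [-]
  4 | W B3 → L0 miss wb→B6 [D]
  5 | W B3 → L0 hit [D]
  6 | R B0 → L0 miss wb→B3 [-]
  7 | R B0 → L0 hit [-]
  8 | W B1 → L1 miss [D]
  9 | R B8 → L2 miss [-]

WB = [7, 6, 3]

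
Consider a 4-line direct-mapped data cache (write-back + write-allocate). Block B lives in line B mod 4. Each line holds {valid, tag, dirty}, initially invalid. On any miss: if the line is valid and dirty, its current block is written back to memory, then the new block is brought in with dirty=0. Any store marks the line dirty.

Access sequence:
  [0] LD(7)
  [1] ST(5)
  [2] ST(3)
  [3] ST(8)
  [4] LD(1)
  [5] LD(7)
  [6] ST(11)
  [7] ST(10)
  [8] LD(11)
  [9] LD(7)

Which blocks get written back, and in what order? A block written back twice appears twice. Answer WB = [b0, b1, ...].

0: R B7 -> L3 miss  d=-]
1: W B5 -> L1 miss  d=D]
2: W B3 -> L3 miss  d=D]
3: W B8 -> L0 miss  d=D]
4: R B1 -> L1 miss wb->B5  d=-]
5: R B7 -> L3 miss wb->B3  d=-]
6: W B11 -> L3 miss  d=D]
7: W B10 -> L2 miss  d=D]
8: R B11 -> L3 hit  d=D]
9: R B7 -> L3 miss wb->B11  d=-]

WB = [5, 3, 11]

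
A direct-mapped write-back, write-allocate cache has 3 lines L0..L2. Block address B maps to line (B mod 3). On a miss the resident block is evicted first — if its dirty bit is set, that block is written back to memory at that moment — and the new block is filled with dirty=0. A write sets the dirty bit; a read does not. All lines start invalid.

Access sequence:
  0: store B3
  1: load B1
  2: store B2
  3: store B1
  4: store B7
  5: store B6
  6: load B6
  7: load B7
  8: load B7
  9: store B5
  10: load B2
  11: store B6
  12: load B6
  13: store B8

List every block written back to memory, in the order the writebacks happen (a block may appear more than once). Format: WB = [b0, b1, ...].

  0 | W B3 → L0 miss [D]
  1 | R B1 → L1 miss [-]
  2 | W B2 → L2 miss [D]
  3 | W B1 → L1 hit [D]
  4 | W B7 → L1 miss wb→B1 [D]
  5 | W B6 → L0 miss wb→B3 [D]
  6 | R B6 → L0 hit [D]
  7 | R B7 → L1 hit [D]
  8 | R B7 → L1 hit [D]
  9 | W B5 → L2 miss wb→B2 [D]
  10 | R B2 → L2 miss wb→B5 [-]
  11 | W B6 → L0 hit [D]
  12 | R B6 → L0 hit [D]
  13 | W B8 → L2 miss [D]

WB = [1, 3, 2, 5]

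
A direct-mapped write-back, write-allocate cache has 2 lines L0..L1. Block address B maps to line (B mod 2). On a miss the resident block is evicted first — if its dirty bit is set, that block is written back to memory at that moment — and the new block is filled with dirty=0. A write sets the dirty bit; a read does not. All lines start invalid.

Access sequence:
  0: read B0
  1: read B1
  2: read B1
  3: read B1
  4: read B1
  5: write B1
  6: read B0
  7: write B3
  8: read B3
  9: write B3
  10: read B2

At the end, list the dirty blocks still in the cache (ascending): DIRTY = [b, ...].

0: R B0 → L0 miss [-]
1: R B1 → L1 miss [-]
2: R B1 → L1 hit [-]
3: R B1 → L1 hit [-]
4: R B1 → L1 hit [-]
5: W B1 → L1 hit [D]
6: R B0 → L0 hit [-]
7: W B3 → L1 miss wb→B1 [D]
8: R B3 → L1 hit [D]
9: W B3 → L1 hit [D]
10: R B2 → L0 miss [-]

DIRTY = [3]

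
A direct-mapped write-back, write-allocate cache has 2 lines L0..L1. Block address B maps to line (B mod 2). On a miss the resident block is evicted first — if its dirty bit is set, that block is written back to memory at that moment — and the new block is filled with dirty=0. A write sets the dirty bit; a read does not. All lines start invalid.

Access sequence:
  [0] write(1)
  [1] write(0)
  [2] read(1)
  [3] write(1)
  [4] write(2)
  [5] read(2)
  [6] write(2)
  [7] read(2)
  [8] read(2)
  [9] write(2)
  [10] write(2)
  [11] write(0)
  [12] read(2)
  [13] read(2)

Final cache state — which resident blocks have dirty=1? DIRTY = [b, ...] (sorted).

0: W B1 → L1 miss [D]
1: W B0 → L0 miss [D]
2: R B1 → L1 hit [D]
3: W B1 → L1 hit [D]
4: W B2 → L0 miss wb→B0 [D]
5: R B2 → L0 hit [D]
6: W B2 → L0 hit [D]
7: R B2 → L0 hit [D]
8: R B2 → L0 hit [D]
9: W B2 → L0 hit [D]
10: W B2 → L0 hit [D]
11: W B0 → L0 miss wb→B2 [D]
12: R B2 → L0 miss wb→B0 [-]
13: R B2 → L0 hit [-]

DIRTY = [1]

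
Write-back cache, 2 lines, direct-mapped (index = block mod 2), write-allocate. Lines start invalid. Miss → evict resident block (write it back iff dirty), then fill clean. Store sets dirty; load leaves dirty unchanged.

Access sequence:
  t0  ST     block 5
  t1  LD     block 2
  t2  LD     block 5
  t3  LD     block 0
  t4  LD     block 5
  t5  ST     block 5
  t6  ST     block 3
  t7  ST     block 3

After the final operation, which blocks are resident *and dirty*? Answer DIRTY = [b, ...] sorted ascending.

DIRTY = [3]

  0 | W B5 → L1 miss [D]
  1 | R B2 → L0 miss [-]
  2 | R B5 → L1 hit [D]
  3 | R B0 → L0 miss [-]
  4 | R B5 → L1 hit [D]
  5 | W B5 → L1 hit [D]
  6 | W B3 → L1 miss wb→B5 [D]
  7 | W B3 → L1 hit [D]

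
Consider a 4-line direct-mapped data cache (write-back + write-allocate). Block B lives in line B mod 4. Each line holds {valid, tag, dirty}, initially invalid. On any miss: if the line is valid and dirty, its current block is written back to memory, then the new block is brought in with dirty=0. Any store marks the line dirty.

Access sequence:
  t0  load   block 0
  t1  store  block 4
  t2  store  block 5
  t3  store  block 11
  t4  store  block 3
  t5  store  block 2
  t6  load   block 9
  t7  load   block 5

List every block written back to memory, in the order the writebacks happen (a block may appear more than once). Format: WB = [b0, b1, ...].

  0 | R B0 → L0 miss [-]
  1 | W B4 → L0 miss [D]
  2 | W B5 → L1 miss [D]
  3 | W B11 → L3 miss [D]
  4 | W B3 → L3 miss wb→B11 [D]
  5 | W B2 → L2 miss [D]
  6 | R B9 → L1 miss wb→B5 [-]
  7 | R B5 → L1 miss [-]

WB = [11, 5]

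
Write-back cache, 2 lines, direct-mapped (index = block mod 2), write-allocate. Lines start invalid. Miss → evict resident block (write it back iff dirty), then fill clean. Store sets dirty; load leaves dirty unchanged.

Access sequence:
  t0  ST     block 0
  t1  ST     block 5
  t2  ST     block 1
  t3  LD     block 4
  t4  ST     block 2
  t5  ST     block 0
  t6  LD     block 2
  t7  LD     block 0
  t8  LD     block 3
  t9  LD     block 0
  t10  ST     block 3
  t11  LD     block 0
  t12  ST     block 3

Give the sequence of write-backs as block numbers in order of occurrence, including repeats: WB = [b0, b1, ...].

WB = [5, 0, 2, 0, 1]

0: W B0 -> L0 miss  d=D]
1: W B5 -> L1 miss  d=D]
2: W B1 -> L1 miss wb->B5  d=D]
3: R B4 -> L0 miss wb->B0  d=-]
4: W B2 -> L0 miss  d=D]
5: W B0 -> L0 miss wb->B2  d=D]
6: R B2 -> L0 miss wb->B0  d=-]
7: R B0 -> L0 miss  d=-]
8: R B3 -> L1 miss wb->B1  d=-]
9: R B0 -> L0 hit  d=-]
10: W B3 -> L1 hit  d=D]
11: R B0 -> L0 hit  d=-]
12: W B3 -> L1 hit  d=D]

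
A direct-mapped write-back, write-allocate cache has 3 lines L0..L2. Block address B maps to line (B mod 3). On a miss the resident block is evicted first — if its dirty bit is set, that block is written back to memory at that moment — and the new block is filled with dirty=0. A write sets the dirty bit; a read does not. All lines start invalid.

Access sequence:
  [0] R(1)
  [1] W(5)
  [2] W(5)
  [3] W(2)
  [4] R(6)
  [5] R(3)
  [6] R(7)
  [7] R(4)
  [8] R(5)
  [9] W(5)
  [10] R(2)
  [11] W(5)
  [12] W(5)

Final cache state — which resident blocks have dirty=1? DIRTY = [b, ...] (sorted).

0: R B1 → L1 miss [-]
1: W B5 → L2 miss [D]
2: W B5 → L2 hit [D]
3: W B2 → L2 miss wb→B5 [D]
4: R B6 → L0 miss [-]
5: R B3 → L0 miss [-]
6: R B7 → L1 miss [-]
7: R B4 → L1 miss [-]
8: R B5 → L2 miss wb→B2 [-]
9: W B5 → L2 hit [D]
10: R B2 → L2 miss wb→B5 [-]
11: W B5 → L2 miss [D]
12: W B5 → L2 hit [D]

DIRTY = [5]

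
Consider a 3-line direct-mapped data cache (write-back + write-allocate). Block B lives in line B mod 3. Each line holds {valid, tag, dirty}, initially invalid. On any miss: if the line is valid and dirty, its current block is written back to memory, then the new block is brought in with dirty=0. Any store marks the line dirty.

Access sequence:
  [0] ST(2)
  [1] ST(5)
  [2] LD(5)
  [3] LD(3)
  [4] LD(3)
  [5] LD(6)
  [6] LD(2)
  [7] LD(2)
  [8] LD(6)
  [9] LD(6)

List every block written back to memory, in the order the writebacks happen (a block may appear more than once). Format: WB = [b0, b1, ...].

0: W B2 -> L2 miss  d=D]
1: W B5 -> L2 miss wb->B2  d=D]
2: R B5 -> L2 hit  d=D]
3: R B3 -> L0 miss  d=-]
4: R B3 -> L0 hit  d=-]
5: R B6 -> L0 miss  d=-]
6: R B2 -> L2 miss wb->B5  d=-]
7: R B2 -> L2 hit  d=-]
8: R B6 -> L0 hit  d=-]
9: R B6 -> L0 hit  d=-]

WB = [2, 5]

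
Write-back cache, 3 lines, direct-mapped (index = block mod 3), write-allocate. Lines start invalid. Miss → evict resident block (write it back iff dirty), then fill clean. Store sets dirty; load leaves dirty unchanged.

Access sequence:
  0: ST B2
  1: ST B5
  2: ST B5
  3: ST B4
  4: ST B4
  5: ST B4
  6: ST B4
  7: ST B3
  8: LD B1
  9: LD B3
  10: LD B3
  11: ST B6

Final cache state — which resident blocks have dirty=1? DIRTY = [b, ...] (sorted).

DIRTY = [5, 6]

0: W B2 → L2 miss [D]
1: W B5 → L2 miss wb→B2 [D]
2: W B5 → L2 hit [D]
3: W B4 → L1 miss [D]
4: W B4 → L1 hit [D]
5: W B4 → L1 hit [D]
6: W B4 → L1 hit [D]
7: W B3 → L0 miss [D]
8: R B1 → L1 miss wb→B4 [-]
9: R B3 → L0 hit [D]
10: R B3 → L0 hit [D]
11: W B6 → L0 miss wb→B3 [D]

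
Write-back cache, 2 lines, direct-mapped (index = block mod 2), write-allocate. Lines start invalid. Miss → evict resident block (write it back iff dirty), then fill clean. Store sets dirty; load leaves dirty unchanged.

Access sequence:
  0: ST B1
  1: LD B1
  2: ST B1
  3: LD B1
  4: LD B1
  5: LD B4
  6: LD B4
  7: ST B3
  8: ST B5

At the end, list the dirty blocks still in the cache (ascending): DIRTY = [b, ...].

0: W B1 -> L1 miss  d=D]
1: R B1 -> L1 hit  d=D]
2: W B1 -> L1 hit  d=D]
3: R B1 -> L1 hit  d=D]
4: R B1 -> L1 hit  d=D]
5: R B4 -> L0 miss  d=-]
6: R B4 -> L0 hit  d=-]
7: W B3 -> L1 miss wb->B1  d=D]
8: W B5 -> L1 miss wb->B3  d=D]

DIRTY = [5]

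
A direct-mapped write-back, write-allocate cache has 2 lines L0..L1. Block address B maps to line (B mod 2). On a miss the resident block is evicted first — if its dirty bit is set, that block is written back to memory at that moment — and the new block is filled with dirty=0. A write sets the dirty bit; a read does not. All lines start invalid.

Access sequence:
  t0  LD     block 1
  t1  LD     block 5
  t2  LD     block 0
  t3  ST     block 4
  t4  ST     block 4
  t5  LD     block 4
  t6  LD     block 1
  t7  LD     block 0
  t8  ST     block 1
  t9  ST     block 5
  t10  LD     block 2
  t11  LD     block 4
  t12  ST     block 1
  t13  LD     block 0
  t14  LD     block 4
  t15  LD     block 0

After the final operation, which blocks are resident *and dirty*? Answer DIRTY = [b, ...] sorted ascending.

DIRTY = [1]

0: R B1 -> L1 miss  d=-]
1: R B5 -> L1 miss  d=-]
2: R B0 -> L0 miss  d=-]
3: W B4 -> L0 miss  d=D]
4: W B4 -> L0 hit  d=D]
5: R B4 -> L0 hit  d=D]
6: R B1 -> L1 miss  d=-]
7: R B0 -> L0 miss wb->B4  d=-]
8: W B1 -> L1 hit  d=D]
9: W B5 -> L1 miss wb->B1  d=D]
10: R B2 -> L0 miss  d=-]
11: R B4 -> L0 miss  d=-]
12: W B1 -> L1 miss wb->B5  d=D]
13: R B0 -> L0 miss  d=-]
14: R B4 -> L0 miss  d=-]
15: R B0 -> L0 miss  d=-]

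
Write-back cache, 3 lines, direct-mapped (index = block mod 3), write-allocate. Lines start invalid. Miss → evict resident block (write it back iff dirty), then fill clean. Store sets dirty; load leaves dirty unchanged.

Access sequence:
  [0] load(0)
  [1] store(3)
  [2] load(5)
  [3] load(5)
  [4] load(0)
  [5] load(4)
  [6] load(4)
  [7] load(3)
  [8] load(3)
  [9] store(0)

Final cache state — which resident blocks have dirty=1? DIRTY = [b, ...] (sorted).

DIRTY = [0]

0: R B0 -> L0 miss  d=-]
1: W B3 -> L0 miss  d=D]
2: R B5 -> L2 miss  d=-]
3: R B5 -> L2 hit  d=-]
4: R B0 -> L0 miss wb->B3  d=-]
5: R B4 -> L1 miss  d=-]
6: R B4 -> L1 hit  d=-]
7: R B3 -> L0 miss  d=-]
8: R B3 -> L0 hit  d=-]
9: W B0 -> L0 miss  d=D]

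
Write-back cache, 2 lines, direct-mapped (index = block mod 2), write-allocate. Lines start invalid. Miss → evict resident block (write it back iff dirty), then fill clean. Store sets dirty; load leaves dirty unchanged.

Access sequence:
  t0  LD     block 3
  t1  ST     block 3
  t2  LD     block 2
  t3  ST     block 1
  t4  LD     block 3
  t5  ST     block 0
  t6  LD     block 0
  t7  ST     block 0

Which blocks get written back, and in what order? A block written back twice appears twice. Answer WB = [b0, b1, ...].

WB = [3, 1]

  0 | R B3 → L1 miss [-]
  1 | W B3 → L1 hit [D]
  2 | R B2 → L0 miss [-]
  3 | W B1 → L1 miss wb→B3 [D]
  4 | R B3 → L1 miss wb→B1 [-]
  5 | W B0 → L0 miss [D]
  6 | R B0 → L0 hit [D]
  7 | W B0 → L0 hit [D]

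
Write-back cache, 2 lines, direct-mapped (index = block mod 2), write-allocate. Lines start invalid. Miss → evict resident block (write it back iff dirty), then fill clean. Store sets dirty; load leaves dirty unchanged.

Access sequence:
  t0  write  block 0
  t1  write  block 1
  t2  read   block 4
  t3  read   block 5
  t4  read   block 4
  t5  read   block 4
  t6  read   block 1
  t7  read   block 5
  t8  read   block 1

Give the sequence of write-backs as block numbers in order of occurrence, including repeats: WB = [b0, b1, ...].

WB = [0, 1]

0: W B0 → L0 miss [D]
1: W B1 → L1 miss [D]
2: R B4 → L0 miss wb→B0 [-]
3: R B5 → L1 miss wb→B1 [-]
4: R B4 → L0 hit [-]
5: R B4 → L0 hit [-]
6: R B1 → L1 miss [-]
7: R B5 → L1 miss [-]
8: R B1 → L1 miss [-]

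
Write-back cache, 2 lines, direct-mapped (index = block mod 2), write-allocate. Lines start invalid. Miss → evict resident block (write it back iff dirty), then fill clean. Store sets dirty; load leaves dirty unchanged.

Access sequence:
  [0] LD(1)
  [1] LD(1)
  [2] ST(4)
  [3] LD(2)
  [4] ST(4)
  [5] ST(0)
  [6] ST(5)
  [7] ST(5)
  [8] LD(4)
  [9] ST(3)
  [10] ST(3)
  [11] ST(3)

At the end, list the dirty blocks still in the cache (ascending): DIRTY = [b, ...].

DIRTY = [3]

  0 | R B1 → L1 miss [-]
  1 | R B1 → L1 hit [-]
  2 | W B4 → L0 miss [D]
  3 | R B2 → L0 miss wb→B4 [-]
  4 | W B4 → L0 miss [D]
  5 | W B0 → L0 miss wb→B4 [D]
  6 | W B5 → L1 miss [D]
  7 | W B5 → L1 hit [D]
  8 | R B4 → L0 miss wb→B0 [-]
  9 | W B3 → L1 miss wb→B5 [D]
  10 | W B3 → L1 hit [D]
  11 | W B3 → L1 hit [D]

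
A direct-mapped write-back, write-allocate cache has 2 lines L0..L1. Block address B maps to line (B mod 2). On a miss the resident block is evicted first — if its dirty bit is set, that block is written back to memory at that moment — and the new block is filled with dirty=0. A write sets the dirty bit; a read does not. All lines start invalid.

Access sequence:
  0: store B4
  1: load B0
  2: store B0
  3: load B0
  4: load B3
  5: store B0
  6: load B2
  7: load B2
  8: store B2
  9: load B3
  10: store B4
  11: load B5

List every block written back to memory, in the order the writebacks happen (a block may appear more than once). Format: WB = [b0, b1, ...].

0: W B4 -> L0 miss  d=D]
1: R B0 -> L0 miss wb->B4  d=-]
2: W B0 -> L0 hit  d=D]
3: R B0 -> L0 hit  d=D]
4: R B3 -> L1 miss  d=-]
5: W B0 -> L0 hit  d=D]
6: R B2 -> L0 miss wb->B0  d=-]
7: R B2 -> L0 hit  d=-]
8: W B2 -> L0 hit  d=D]
9: R B3 -> L1 hit  d=-]
10: W B4 -> L0 miss wb->B2  d=D]
11: R B5 -> L1 miss  d=-]

WB = [4, 0, 2]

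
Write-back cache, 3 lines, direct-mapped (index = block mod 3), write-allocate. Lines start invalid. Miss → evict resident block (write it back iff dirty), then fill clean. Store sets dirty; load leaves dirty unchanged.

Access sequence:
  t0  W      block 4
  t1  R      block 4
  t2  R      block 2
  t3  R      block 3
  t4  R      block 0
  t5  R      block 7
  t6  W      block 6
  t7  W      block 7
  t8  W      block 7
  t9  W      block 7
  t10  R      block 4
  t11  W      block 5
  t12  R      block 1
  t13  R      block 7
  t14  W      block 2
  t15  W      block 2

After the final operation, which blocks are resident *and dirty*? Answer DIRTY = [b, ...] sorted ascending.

DIRTY = [2, 6]

  0 | W B4 → L1 miss [D]
  1 | R B4 → L1 hit [D]
  2 | R B2 → L2 miss [-]
  3 | R B3 → L0 miss [-]
  4 | R B0 → L0 miss [-]
  5 | R B7 → L1 miss wb→B4 [-]
  6 | W B6 → L0 miss [D]
  7 | W B7 → L1 hit [D]
  8 | W B7 → L1 hit [D]
  9 | W B7 → L1 hit [D]
  10 | R B4 → L1 miss wb→B7 [-]
  11 | W B5 → L2 miss [D]
  12 | R B1 → L1 miss [-]
  13 | R B7 → L1 miss [-]
  14 | W B2 → L2 miss wb→B5 [D]
  15 | W B2 → L2 hit [D]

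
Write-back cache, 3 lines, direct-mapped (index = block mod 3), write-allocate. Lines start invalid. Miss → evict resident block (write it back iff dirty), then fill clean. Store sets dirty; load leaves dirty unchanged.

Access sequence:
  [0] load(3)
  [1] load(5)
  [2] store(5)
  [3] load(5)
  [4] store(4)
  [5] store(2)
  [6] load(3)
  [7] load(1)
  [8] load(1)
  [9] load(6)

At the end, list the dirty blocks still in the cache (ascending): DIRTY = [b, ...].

DIRTY = [2]

0: R B3 -> L0 miss  d=-]
1: R B5 -> L2 miss  d=-]
2: W B5 -> L2 hit  d=D]
3: R B5 -> L2 hit  d=D]
4: W B4 -> L1 miss  d=D]
5: W B2 -> L2 miss wb->B5  d=D]
6: R B3 -> L0 hit  d=-]
7: R B1 -> L1 miss wb->B4  d=-]
8: R B1 -> L1 hit  d=-]
9: R B6 -> L0 miss  d=-]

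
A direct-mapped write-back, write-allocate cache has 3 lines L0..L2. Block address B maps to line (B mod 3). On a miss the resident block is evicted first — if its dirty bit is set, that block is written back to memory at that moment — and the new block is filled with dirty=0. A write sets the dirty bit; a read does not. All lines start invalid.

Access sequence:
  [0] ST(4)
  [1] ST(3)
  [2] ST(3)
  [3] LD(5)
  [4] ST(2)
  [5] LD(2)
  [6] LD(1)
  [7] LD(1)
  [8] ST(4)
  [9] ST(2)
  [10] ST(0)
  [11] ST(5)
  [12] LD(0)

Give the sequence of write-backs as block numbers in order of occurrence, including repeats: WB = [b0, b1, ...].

WB = [4, 3, 2]

0: W B4 -> L1 miss  d=D]
1: W B3 -> L0 miss  d=D]
2: W B3 -> L0 hit  d=D]
3: R B5 -> L2 miss  d=-]
4: W B2 -> L2 miss  d=D]
5: R B2 -> L2 hit  d=D]
6: R B1 -> L1 miss wb->B4  d=-]
7: R B1 -> L1 hit  d=-]
8: W B4 -> L1 miss  d=D]
9: W B2 -> L2 hit  d=D]
10: W B0 -> L0 miss wb->B3  d=D]
11: W B5 -> L2 miss wb->B2  d=D]
12: R B0 -> L0 hit  d=D]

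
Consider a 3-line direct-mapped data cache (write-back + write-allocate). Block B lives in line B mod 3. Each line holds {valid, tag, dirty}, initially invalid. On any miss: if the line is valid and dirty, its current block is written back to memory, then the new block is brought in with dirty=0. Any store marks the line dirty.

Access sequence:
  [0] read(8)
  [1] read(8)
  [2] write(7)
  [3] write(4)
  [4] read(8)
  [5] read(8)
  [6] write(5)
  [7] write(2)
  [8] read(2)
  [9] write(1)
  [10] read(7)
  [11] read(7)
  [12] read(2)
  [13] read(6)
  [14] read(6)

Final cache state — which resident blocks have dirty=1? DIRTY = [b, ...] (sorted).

DIRTY = [2]

0: R B8 → L2 miss [-]
1: R B8 → L2 hit [-]
2: W B7 → L1 miss [D]
3: W B4 → L1 miss wb→B7 [D]
4: R B8 → L2 hit [-]
5: R B8 → L2 hit [-]
6: W B5 → L2 miss [D]
7: W B2 → L2 miss wb→B5 [D]
8: R B2 → L2 hit [D]
9: W B1 → L1 miss wb→B4 [D]
10: R B7 → L1 miss wb→B1 [-]
11: R B7 → L1 hit [-]
12: R B2 → L2 hit [D]
13: R B6 → L0 miss [-]
14: R B6 → L0 hit [-]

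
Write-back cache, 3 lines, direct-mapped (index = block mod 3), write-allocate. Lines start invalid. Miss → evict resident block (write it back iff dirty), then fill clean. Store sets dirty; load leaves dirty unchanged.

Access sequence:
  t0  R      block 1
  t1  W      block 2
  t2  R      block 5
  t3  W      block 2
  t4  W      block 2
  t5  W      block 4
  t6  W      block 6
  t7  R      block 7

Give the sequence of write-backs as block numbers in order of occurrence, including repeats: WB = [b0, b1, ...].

  0 | R B1 → L1 miss [-]
  1 | W B2 → L2 miss [D]
  2 | R B5 → L2 miss wb→B2 [-]
  3 | W B2 → L2 miss [D]
  4 | W B2 → L2 hit [D]
  5 | W B4 → L1 miss [D]
  6 | W B6 → L0 miss [D]
  7 | R B7 → L1 miss wb→B4 [-]

WB = [2, 4]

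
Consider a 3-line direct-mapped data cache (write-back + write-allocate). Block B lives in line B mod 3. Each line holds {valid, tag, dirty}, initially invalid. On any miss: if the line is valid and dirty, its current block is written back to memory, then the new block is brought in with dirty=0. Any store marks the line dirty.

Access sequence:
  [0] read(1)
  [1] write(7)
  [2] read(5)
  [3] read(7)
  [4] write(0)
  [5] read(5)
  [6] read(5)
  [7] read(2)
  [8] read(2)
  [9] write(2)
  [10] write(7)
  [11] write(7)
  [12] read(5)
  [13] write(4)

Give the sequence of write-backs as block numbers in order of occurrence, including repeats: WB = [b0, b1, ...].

WB = [2, 7]

0: R B1 -> L1 miss  d=-]
1: W B7 -> L1 miss  d=D]
2: R B5 -> L2 miss  d=-]
3: R B7 -> L1 hit  d=D]
4: W B0 -> L0 miss  d=D]
5: R B5 -> L2 hit  d=-]
6: R B5 -> L2 hit  d=-]
7: R B2 -> L2 miss  d=-]
8: R B2 -> L2 hit  d=-]
9: W B2 -> L2 hit  d=D]
10: W B7 -> L1 hit  d=D]
11: W B7 -> L1 hit  d=D]
12: R B5 -> L2 miss wb->B2  d=-]
13: W B4 -> L1 miss wb->B7  d=D]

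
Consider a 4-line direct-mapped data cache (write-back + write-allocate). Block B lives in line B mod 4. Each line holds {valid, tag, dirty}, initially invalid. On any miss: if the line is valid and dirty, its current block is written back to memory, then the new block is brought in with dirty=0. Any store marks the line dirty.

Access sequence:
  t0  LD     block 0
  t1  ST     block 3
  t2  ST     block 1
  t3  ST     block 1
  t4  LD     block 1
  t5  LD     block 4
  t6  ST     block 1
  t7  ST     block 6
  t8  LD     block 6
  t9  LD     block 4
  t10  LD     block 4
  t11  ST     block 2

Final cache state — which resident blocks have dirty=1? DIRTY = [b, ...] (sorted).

DIRTY = [1, 2, 3]

0: R B0 -> L0 miss  d=-]
1: W B3 -> L3 miss  d=D]
2: W B1 -> L1 miss  d=D]
3: W B1 -> L1 hit  d=D]
4: R B1 -> L1 hit  d=D]
5: R B4 -> L0 miss  d=-]
6: W B1 -> L1 hit  d=D]
7: W B6 -> L2 miss  d=D]
8: R B6 -> L2 hit  d=D]
9: R B4 -> L0 hit  d=-]
10: R B4 -> L0 hit  d=-]
11: W B2 -> L2 miss wb->B6  d=D]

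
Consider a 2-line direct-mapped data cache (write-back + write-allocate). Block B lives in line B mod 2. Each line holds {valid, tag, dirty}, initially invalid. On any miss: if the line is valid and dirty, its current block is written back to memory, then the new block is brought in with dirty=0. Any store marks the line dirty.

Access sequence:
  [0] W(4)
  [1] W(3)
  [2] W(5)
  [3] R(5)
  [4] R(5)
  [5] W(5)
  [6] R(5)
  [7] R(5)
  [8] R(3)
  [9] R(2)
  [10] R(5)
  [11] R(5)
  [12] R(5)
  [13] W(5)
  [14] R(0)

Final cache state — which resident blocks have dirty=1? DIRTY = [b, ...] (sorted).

DIRTY = [5]

0: W B4 → L0 miss [D]
1: W B3 → L1 miss [D]
2: W B5 → L1 miss wb→B3 [D]
3: R B5 → L1 hit [D]
4: R B5 → L1 hit [D]
5: W B5 → L1 hit [D]
6: R B5 → L1 hit [D]
7: R B5 → L1 hit [D]
8: R B3 → L1 miss wb→B5 [-]
9: R B2 → L0 miss wb→B4 [-]
10: R B5 → L1 miss [-]
11: R B5 → L1 hit [-]
12: R B5 → L1 hit [-]
13: W B5 → L1 hit [D]
14: R B0 → L0 miss [-]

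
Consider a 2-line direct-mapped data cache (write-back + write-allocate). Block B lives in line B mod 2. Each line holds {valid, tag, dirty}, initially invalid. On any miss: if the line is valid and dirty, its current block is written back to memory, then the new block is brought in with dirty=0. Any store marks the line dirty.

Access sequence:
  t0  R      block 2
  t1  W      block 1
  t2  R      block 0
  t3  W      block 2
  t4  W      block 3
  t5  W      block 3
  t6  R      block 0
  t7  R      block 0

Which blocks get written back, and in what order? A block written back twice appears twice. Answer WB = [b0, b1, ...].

0: R B2 → L0 miss [-]
1: W B1 → L1 miss [D]
2: R B0 → L0 miss [-]
3: W B2 → L0 miss [D]
4: W B3 → L1 miss wb→B1 [D]
5: W B3 → L1 hit [D]
6: R B0 → L0 miss wb→B2 [-]
7: R B0 → L0 hit [-]

WB = [1, 2]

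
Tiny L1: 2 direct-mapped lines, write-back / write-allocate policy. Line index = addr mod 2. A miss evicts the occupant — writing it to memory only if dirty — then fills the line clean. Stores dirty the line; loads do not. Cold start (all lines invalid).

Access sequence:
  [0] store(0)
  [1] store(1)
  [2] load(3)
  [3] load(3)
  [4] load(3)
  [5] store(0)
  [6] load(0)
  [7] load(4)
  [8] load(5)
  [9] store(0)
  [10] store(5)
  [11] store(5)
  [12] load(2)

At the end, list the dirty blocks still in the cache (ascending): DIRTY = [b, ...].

0: W B0 -> L0 miss  d=D]
1: W B1 -> L1 miss  d=D]
2: R B3 -> L1 miss wb->B1  d=-]
3: R B3 -> L1 hit  d=-]
4: R B3 -> L1 hit  d=-]
5: W B0 -> L0 hit  d=D]
6: R B0 -> L0 hit  d=D]
7: R B4 -> L0 miss wb->B0  d=-]
8: R B5 -> L1 miss  d=-]
9: W B0 -> L0 miss  d=D]
10: W B5 -> L1 hit  d=D]
11: W B5 -> L1 hit  d=D]
12: R B2 -> L0 miss wb->B0  d=-]

DIRTY = [5]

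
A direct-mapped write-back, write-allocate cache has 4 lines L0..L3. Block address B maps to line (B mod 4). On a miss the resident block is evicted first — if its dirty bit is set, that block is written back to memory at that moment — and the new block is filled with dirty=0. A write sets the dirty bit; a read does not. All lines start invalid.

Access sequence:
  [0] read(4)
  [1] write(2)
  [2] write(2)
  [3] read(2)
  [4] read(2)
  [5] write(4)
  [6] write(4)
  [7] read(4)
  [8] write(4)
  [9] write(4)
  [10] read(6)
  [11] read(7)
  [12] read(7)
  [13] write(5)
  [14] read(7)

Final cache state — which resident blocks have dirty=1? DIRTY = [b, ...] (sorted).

0: R B4 -> L0 miss  d=-]
1: W B2 -> L2 miss  d=D]
2: W B2 -> L2 hit  d=D]
3: R B2 -> L2 hit  d=D]
4: R B2 -> L2 hit  d=D]
5: W B4 -> L0 hit  d=D]
6: W B4 -> L0 hit  d=D]
7: R B4 -> L0 hit  d=D]
8: W B4 -> L0 hit  d=D]
9: W B4 -> L0 hit  d=D]
10: R B6 -> L2 miss wb->B2  d=-]
11: R B7 -> L3 miss  d=-]
12: R B7 -> L3 hit  d=-]
13: W B5 -> L1 miss  d=D]
14: R B7 -> L3 hit  d=-]

DIRTY = [4, 5]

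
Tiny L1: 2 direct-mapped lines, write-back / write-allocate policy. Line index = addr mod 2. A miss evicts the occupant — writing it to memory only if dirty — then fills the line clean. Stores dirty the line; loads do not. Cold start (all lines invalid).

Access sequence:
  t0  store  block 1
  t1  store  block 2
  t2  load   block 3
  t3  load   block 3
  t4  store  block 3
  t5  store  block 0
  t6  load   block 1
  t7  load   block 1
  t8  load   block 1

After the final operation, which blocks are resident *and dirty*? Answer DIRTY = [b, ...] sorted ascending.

0: W B1 -> L1 miss  d=D]
1: W B2 -> L0 miss  d=D]
2: R B3 -> L1 miss wb->B1  d=-]
3: R B3 -> L1 hit  d=-]
4: W B3 -> L1 hit  d=D]
5: W B0 -> L0 miss wb->B2  d=D]
6: R B1 -> L1 miss wb->B3  d=-]
7: R B1 -> L1 hit  d=-]
8: R B1 -> L1 hit  d=-]

DIRTY = [0]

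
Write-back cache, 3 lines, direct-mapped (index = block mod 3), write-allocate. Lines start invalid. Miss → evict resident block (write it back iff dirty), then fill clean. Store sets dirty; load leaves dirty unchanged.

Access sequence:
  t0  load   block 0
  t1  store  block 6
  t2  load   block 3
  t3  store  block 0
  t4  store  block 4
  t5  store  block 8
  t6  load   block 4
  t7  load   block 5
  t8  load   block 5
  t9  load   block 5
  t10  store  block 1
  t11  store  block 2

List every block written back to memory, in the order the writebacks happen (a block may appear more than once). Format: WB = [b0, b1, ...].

  0 | R B0 → L0 miss [-]
  1 | W B6 → L0 miss [D]
  2 | R B3 → L0 miss wb→B6 [-]
  3 | W B0 → L0 miss [D]
  4 | W B4 → L1 miss [D]
  5 | W B8 → L2 miss [D]
  6 | R B4 → L1 hit [D]
  7 | R B5 → L2 miss wb→B8 [-]
  8 | R B5 → L2 hit [-]
  9 | R B5 → L2 hit [-]
  10 | W B1 → L1 miss wb→B4 [D]
  11 | W B2 → L2 miss [D]

WB = [6, 8, 4]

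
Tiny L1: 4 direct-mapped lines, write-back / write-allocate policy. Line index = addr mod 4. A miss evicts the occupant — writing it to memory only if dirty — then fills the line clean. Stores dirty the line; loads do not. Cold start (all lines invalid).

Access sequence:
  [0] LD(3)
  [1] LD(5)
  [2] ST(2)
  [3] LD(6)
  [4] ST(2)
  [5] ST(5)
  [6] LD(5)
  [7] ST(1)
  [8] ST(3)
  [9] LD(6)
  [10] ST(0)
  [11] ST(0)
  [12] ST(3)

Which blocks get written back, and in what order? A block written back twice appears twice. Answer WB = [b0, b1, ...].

0: R B3 → L3 miss [-]
1: R B5 → L1 miss [-]
2: W B2 → L2 miss [D]
3: R B6 → L2 miss wb→B2 [-]
4: W B2 → L2 miss [D]
5: W B5 → L1 hit [D]
6: R B5 → L1 hit [D]
7: W B1 → L1 miss wb→B5 [D]
8: W B3 → L3 hit [D]
9: R B6 → L2 miss wb→B2 [-]
10: W B0 → L0 miss [D]
11: W B0 → L0 hit [D]
12: W B3 → L3 hit [D]

WB = [2, 5, 2]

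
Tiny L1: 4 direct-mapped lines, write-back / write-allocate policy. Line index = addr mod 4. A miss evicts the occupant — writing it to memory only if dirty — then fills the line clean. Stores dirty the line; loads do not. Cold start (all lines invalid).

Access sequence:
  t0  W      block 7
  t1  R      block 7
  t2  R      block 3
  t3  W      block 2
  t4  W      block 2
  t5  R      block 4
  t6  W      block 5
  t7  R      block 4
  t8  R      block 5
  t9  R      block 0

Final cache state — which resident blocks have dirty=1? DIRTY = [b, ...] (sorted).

DIRTY = [2, 5]

0: W B7 -> L3 miss  d=D]
1: R B7 -> L3 hit  d=D]
2: R B3 -> L3 miss wb->B7  d=-]
3: W B2 -> L2 miss  d=D]
4: W B2 -> L2 hit  d=D]
5: R B4 -> L0 miss  d=-]
6: W B5 -> L1 miss  d=D]
7: R B4 -> L0 hit  d=-]
8: R B5 -> L1 hit  d=D]
9: R B0 -> L0 miss  d=-]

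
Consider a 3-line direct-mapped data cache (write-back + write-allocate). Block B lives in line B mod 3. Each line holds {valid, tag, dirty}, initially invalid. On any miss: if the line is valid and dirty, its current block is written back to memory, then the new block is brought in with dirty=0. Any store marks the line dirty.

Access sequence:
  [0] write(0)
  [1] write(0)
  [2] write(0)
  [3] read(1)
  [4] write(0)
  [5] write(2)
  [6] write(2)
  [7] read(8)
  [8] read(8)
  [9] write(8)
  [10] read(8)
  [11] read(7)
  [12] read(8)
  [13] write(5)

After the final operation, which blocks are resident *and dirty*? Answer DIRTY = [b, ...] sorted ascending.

DIRTY = [0, 5]

0: W B0 → L0 miss [D]
1: W B0 → L0 hit [D]
2: W B0 → L0 hit [D]
3: R B1 → L1 miss [-]
4: W B0 → L0 hit [D]
5: W B2 → L2 miss [D]
6: W B2 → L2 hit [D]
7: R B8 → L2 miss wb→B2 [-]
8: R B8 → L2 hit [-]
9: W B8 → L2 hit [D]
10: R B8 → L2 hit [D]
11: R B7 → L1 miss [-]
12: R B8 → L2 hit [D]
13: W B5 → L2 miss wb→B8 [D]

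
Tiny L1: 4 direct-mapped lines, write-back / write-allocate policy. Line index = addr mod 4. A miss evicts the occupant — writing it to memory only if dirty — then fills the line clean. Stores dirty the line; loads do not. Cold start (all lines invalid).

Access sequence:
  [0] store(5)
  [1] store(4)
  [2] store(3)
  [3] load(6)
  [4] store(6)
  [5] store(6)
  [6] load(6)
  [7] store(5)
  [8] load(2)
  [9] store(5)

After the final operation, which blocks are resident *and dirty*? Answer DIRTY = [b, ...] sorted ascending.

  0 | W B5 → L1 miss [D]
  1 | W B4 → L0 miss [D]
  2 | W B3 → L3 miss [D]
  3 | R B6 → L2 miss [-]
  4 | W B6 → L2 hit [D]
  5 | W B6 → L2 hit [D]
  6 | R B6 → L2 hit [D]
  7 | W B5 → L1 hit [D]
  8 | R B2 → L2 miss wb→B6 [-]
  9 | W B5 → L1 hit [D]

DIRTY = [3, 4, 5]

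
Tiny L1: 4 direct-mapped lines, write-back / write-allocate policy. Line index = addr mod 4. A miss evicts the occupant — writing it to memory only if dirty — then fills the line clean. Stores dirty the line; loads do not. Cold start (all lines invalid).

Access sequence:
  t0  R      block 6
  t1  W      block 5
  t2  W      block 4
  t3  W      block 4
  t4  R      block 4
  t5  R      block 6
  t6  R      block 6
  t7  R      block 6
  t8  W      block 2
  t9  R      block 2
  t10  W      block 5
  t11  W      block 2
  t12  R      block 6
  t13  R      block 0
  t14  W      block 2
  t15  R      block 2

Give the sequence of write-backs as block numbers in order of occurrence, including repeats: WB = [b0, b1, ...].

WB = [2, 4]

  0 | R B6 → L2 miss [-]
  1 | W B5 → L1 miss [D]
  2 | W B4 → L0 miss [D]
  3 | W B4 → L0 hit [D]
  4 | R B4 → L0 hit [D]
  5 | R B6 → L2 hit [-]
  6 | R B6 → L2 hit [-]
  7 | R B6 → L2 hit [-]
  8 | W B2 → L2 miss [D]
  9 | R B2 → L2 hit [D]
  10 | W B5 → L1 hit [D]
  11 | W B2 → L2 hit [D]
  12 | R B6 → L2 miss wb→B2 [-]
  13 | R B0 → L0 miss wb→B4 [-]
  14 | W B2 → L2 miss [D]
  15 | R B2 → L2 hit [D]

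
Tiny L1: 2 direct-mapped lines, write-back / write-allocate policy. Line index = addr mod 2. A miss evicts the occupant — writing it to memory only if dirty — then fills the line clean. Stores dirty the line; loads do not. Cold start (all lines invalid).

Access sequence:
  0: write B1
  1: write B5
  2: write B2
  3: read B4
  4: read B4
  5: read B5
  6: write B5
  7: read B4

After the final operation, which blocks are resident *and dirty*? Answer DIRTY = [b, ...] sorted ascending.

0: W B1 -> L1 miss  d=D]
1: W B5 -> L1 miss wb->B1  d=D]
2: W B2 -> L0 miss  d=D]
3: R B4 -> L0 miss wb->B2  d=-]
4: R B4 -> L0 hit  d=-]
5: R B5 -> L1 hit  d=D]
6: W B5 -> L1 hit  d=D]
7: R B4 -> L0 hit  d=-]

DIRTY = [5]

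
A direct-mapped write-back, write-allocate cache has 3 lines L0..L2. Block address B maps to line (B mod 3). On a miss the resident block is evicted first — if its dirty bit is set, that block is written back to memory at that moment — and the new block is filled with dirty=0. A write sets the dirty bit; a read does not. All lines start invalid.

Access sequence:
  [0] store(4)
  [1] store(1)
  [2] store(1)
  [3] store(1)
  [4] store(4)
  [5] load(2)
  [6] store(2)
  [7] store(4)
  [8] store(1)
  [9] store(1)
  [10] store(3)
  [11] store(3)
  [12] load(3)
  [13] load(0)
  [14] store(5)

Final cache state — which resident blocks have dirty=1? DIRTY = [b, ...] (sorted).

DIRTY = [1, 5]

0: W B4 -> L1 miss  d=D]
1: W B1 -> L1 miss wb->B4  d=D]
2: W B1 -> L1 hit  d=D]
3: W B1 -> L1 hit  d=D]
4: W B4 -> L1 miss wb->B1  d=D]
5: R B2 -> L2 miss  d=-]
6: W B2 -> L2 hit  d=D]
7: W B4 -> L1 hit  d=D]
8: W B1 -> L1 miss wb->B4  d=D]
9: W B1 -> L1 hit  d=D]
10: W B3 -> L0 miss  d=D]
11: W B3 -> L0 hit  d=D]
12: R B3 -> L0 hit  d=D]
13: R B0 -> L0 miss wb->B3  d=-]
14: W B5 -> L2 miss wb->B2  d=D]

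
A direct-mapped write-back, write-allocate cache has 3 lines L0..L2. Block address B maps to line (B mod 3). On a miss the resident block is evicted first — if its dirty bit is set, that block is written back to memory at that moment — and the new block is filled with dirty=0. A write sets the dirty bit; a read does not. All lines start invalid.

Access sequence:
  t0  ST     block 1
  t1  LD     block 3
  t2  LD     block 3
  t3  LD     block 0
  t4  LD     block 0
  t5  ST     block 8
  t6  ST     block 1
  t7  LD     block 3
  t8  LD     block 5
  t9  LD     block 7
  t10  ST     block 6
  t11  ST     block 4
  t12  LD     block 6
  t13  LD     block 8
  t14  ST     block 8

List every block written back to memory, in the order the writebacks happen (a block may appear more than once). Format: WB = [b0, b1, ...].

WB = [8, 1]

0: W B1 -> L1 miss  d=D]
1: R B3 -> L0 miss  d=-]
2: R B3 -> L0 hit  d=-]
3: R B0 -> L0 miss  d=-]
4: R B0 -> L0 hit  d=-]
5: W B8 -> L2 miss  d=D]
6: W B1 -> L1 hit  d=D]
7: R B3 -> L0 miss  d=-]
8: R B5 -> L2 miss wb->B8  d=-]
9: R B7 -> L1 miss wb->B1  d=-]
10: W B6 -> L0 miss  d=D]
11: W B4 -> L1 miss  d=D]
12: R B6 -> L0 hit  d=D]
13: R B8 -> L2 miss  d=-]
14: W B8 -> L2 hit  d=D]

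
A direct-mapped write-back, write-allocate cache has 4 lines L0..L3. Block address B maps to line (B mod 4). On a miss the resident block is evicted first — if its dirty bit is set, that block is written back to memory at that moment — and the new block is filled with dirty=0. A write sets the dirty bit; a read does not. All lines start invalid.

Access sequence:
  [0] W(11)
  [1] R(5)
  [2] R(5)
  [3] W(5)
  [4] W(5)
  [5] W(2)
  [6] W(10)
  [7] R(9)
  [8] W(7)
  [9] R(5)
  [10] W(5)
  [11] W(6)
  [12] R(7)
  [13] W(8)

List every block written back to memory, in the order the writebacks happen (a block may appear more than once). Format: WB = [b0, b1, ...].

  0 | W B11 → L3 miss [D]
  1 | R B5 → L1 miss [-]
  2 | R B5 → L1 hit [-]
  3 | W B5 → L1 hit [D]
  4 | W B5 → L1 hit [D]
  5 | W B2 → L2 miss [D]
  6 | W B10 → L2 miss wb→B2 [D]
  7 | R B9 → L1 miss wb→B5 [-]
  8 | W B7 → L3 miss wb→B11 [D]
  9 | R B5 → L1 miss [-]
  10 | W B5 → L1 hit [D]
  11 | W B6 → L2 miss wb→B10 [D]
  12 | R B7 → L3 hit [D]
  13 | W B8 → L0 miss [D]

WB = [2, 5, 11, 10]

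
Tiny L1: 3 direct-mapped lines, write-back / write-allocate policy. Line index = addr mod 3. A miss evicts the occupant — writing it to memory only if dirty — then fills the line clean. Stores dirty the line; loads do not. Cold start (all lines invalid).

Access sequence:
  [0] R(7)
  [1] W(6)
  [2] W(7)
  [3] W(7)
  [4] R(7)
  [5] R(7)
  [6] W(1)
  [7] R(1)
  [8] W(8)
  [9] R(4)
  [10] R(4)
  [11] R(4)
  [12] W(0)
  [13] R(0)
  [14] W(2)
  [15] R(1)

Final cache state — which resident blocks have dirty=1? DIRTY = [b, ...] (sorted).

  0 | R B7 → L1 miss [-]
  1 | W B6 → L0 miss [D]
  2 | W B7 → L1 hit [D]
  3 | W B7 → L1 hit [D]
  4 | R B7 → L1 hit [D]
  5 | R B7 → L1 hit [D]
  6 | W B1 → L1 miss wb→B7 [D]
  7 | R B1 → L1 hit [D]
  8 | W B8 → L2 miss [D]
  9 | R B4 → L1 miss wb→B1 [-]
  10 | R B4 → L1 hit [-]
  11 | R B4 → L1 hit [-]
  12 | W B0 → L0 miss wb→B6 [D]
  13 | R B0 → L0 hit [D]
  14 | W B2 → L2 miss wb→B8 [D]
  15 | R B1 → L1 miss [-]

DIRTY = [0, 2]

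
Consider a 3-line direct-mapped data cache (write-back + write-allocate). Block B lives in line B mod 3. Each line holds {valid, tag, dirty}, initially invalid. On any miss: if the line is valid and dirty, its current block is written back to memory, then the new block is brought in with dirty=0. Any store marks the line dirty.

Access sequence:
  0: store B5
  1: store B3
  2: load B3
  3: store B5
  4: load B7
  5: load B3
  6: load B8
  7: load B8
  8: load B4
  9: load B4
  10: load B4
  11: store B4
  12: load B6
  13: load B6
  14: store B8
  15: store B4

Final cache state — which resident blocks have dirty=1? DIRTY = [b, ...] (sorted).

0: W B5 → L2 miss [D]
1: W B3 → L0 miss [D]
2: R B3 → L0 hit [D]
3: W B5 → L2 hit [D]
4: R B7 → L1 miss [-]
5: R B3 → L0 hit [D]
6: R B8 → L2 miss wb→B5 [-]
7: R B8 → L2 hit [-]
8: R B4 → L1 miss [-]
9: R B4 → L1 hit [-]
10: R B4 → L1 hit [-]
11: W B4 → L1 hit [D]
12: R B6 → L0 miss wb→B3 [-]
13: R B6 → L0 hit [-]
14: W B8 → L2 hit [D]
15: W B4 → L1 hit [D]

DIRTY = [4, 8]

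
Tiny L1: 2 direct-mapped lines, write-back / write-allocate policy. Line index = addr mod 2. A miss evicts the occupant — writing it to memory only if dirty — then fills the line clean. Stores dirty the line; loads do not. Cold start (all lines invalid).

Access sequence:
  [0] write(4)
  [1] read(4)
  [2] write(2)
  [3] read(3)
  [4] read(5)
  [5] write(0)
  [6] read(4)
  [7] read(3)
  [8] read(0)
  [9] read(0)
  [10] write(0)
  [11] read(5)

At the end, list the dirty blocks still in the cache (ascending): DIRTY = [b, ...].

DIRTY = [0]

0: W B4 → L0 miss [D]
1: R B4 → L0 hit [D]
2: W B2 → L0 miss wb→B4 [D]
3: R B3 → L1 miss [-]
4: R B5 → L1 miss [-]
5: W B0 → L0 miss wb→B2 [D]
6: R B4 → L0 miss wb→B0 [-]
7: R B3 → L1 miss [-]
8: R B0 → L0 miss [-]
9: R B0 → L0 hit [-]
10: W B0 → L0 hit [D]
11: R B5 → L1 miss [-]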